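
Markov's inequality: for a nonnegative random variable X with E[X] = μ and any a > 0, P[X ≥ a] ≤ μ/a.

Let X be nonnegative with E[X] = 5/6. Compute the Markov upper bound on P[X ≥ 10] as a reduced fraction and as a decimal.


μ = E[X] = 5/6, a = 10.
Markov: P[X ≥ 10] ≤ μ/a = (5/6)/10 = 1/12.
Numerically: ≈ 0.08333.
(Since a = 10 > μ = 0.83333, the bound 1/12 is < 1 and informative.)

P[X ≥ 10] ≤ 1/12 ≈ 0.08333.


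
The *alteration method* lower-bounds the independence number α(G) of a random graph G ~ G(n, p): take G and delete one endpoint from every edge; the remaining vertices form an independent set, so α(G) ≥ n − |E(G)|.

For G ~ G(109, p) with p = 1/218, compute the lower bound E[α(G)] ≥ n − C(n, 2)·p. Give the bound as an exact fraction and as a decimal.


E[|E(G)|] = C(109, 2)·p = 5886 · (1/218) = 27.
E[α(G)] ≥ n − E[|E(G)|] = 109 − 27 = 82.
Numerically: ≈ 82.0000.
(This is only a lower bound; the true E[α(G)] may be larger.)

E[α(G)] ≥ 82 ≈ 82.0000.


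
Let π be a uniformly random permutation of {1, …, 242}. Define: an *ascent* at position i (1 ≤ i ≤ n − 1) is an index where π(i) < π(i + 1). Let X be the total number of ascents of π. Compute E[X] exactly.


Write X = Σ X_I over i = 1, …, 241, with X_I the indicator of one ascent.
There are 241 indicators.
For each fixed i, the pair (π(i), π(i+1)) is a uniformly random ordered pair of distinct values from {1, …, 242}; by symmetry P[π(i) < π(i+1)] = 1/2.
By linearity: E[X] = 241 · (1/2) = (242 − 1) · (1/2) = 241/2 ≈ 120.5000.

E[X] = 241/2 = 120.5000.


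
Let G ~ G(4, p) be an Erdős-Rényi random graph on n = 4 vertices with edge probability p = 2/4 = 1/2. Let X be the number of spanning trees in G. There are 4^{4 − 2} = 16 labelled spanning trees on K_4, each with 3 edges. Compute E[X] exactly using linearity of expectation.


K_4 has 4^{4 − 2} = 16 labelled spanning trees.
For each such spanning tree H, let X_H = 1 if all 3 edges of H are present in G. Then P[X_H = 1] = p^{3} = (1/2)^{3} = 1/8.
By linearity of expectation: E[X] = Σ_H E[X_H] = 16 · p^{3} = 16 · 1/8 = 2.
Numerically: E[X] ≈ 2.

E[X] = 16 · (1/2)^{3} = 2 ≈ 2.


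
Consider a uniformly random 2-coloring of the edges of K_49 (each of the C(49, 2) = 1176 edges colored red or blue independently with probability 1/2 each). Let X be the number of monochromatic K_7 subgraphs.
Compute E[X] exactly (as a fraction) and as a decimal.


Let X = Σ_S X_S over the C(49, 7) = 85900584 subsets S of size 7, where X_S = 1 if the K_7 on S is monochromatic.
For a fixed S, the K_7 on S has C(7, 2) = 21 edges. P[all 21 edges red] = (1/2)^21, and likewise for blue, so P[monochromatic] = 2·(1/2)^21 = 2^{1 − 21} = 1/1048576.
By linearity: E[X] = C(49, 7) · 2^{1 − 21} = 85900584 · 1/1048576 = 10737573/131072.
Numerically: E[X] ≈ 81.921181.

E[X] = C(49,7)·2^(1−C(7,2)) = 10737573/131072 ≈ 81.921181.


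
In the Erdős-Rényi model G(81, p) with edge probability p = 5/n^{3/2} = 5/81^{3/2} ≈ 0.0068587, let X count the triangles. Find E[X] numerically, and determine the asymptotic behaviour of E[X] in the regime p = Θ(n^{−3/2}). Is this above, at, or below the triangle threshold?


Number of potential triangles: C(81, 3) = 85320.
Each occurs with probability p³ ≈ (0.0068587)³ ≈ 3.2264685e-07.
By linearity: E[X] = C(81, 3)·p³ ≈ 85320 · 3.2264685e-07 ≈ 0.02753.
Since α = 3/2 > 1, p = c/n^{3/2} = o(1/n) is below the triangle threshold p ~ 1/n. Asymptotically E[X] ~ (c³/6)·n^{3(1−α)} = (5³/6)·n^{-1.5} → 0, so by Markov's inequality G has no triangles w.h.p.

E[X] ≈ 0.02753; in regime p = Θ(1/n^{3/2}) E[X] tends to 0 (below the triangle threshold p ~ 1/n).


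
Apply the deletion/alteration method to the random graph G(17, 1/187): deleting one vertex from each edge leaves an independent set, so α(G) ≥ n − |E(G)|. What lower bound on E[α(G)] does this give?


E[|E(G)|] = C(17, 2)·p = 136 · (1/187) = 8/11.
E[α(G)] ≥ n − E[|E(G)|] = 17 − 8/11 = 179/11.
Numerically: ≈ 16.2727.
(This is only a lower bound; the true E[α(G)] may be larger.)

E[α(G)] ≥ 179/11 ≈ 16.2727.


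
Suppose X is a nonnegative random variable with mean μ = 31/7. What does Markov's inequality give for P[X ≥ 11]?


μ = E[X] = 31/7, a = 11.
Markov: P[X ≥ 11] ≤ μ/a = (31/7)/11 = 31/77.
Numerically: ≈ 0.4026.
(Since a = 11 > μ = 4.4286, the bound 31/77 is < 1 and informative.)

P[X ≥ 11] ≤ 31/77 ≈ 0.4026.


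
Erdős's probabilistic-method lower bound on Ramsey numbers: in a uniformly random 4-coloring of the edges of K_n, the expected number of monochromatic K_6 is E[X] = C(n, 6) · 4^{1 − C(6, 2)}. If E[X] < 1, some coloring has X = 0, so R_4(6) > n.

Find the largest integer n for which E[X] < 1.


We need C(n, 6) · 4^{1 − 15} < 1, i.e. C(n, 6) < 4^{15 − 1} = 268435456.
Check values of n near the boundary:
  n = 73: C(73, 6) = 170230452; 170230452 < 268435456? YES
  n = 74: C(74, 6) = 185250786; 185250786 < 268435456? YES
  n = 75: C(75, 6) = 201359550; 201359550 < 268435456? YES
  n = 76: C(76, 6) = 218618940; 218618940 < 268435456? YES
  n = 77: C(77, 6) = 237093780; 237093780 < 268435456? YES
  n = 78: C(78, 6) = 256851595; 256851595 < 268435456? YES
  n = 79: C(79, 6) = 277962685; 277962685 < 268435456? NO
The largest n with C(n, 6) < 268435456 is n = 78 (where E[X] = 256851595/268435456 ≈ 0.9568468). Hence R_4(6) > 78, i.e. R_4(6) ≥ 79.

Largest n = 78; hence R_4(6) > 78.


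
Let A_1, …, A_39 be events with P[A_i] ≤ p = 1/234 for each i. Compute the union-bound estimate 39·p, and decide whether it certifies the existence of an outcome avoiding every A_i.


Union bound: P[∪_{i=1}^{39} A_i] ≤ Σ_i P[A_i] ≤ 39·p = 39·(1/234) = 1/6.
Numerically: 1/6 ≈ 0.1667.
Is 1/6 < 1? YES.
Since P[∪ A_i] ≤ 1/6 < 1, the complement has P[∩ A_i^c] ≥ 1 − 1/6 = 5/6 > 0, so some outcome avoids every A_i.

39·p = 1/6 ≈ 0.1667; existence CERTIFIED by the union bound.


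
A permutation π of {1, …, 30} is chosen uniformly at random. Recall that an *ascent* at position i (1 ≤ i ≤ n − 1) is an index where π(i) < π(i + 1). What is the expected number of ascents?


Write X = Σ X_I over i = 1, …, 29, with X_I the indicator of one ascent.
There are 29 indicators.
For each fixed i, the pair (π(i), π(i+1)) is a uniformly random ordered pair of distinct values from {1, …, 30}; by symmetry P[π(i) < π(i+1)] = 1/2.
By linearity: E[X] = 29 · (1/2) = (30 − 1) · (1/2) = 29/2 ≈ 14.500000.

E[X] = 29/2 = 14.500000.


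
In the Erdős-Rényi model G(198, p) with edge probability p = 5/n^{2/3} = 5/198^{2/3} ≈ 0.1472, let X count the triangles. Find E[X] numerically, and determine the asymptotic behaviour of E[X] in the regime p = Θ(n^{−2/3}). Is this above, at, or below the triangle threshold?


Number of potential triangles: C(198, 3) = 1274196.
Each occurs with probability p³ ≈ (0.1472)³ ≈ 3.188450e-03.
By linearity: E[X] = C(198, 3)·p³ ≈ 1274196 · 3.188450e-03 ≈ 4062.7104.
Since α = 2/3 < 1, p = c/n^{2/3} ≫ 1/n is above the triangle threshold p ~ 1/n. Asymptotically E[X] ~ (c³/6)·n^{3(1−α)} = (5³/6)·n^{1} → ∞; triangles are abundant w.h.p.

E[X] ≈ 4062.7104; in regime p = Θ(1/n^{2/3}) E[X] diverges (above the triangle threshold p ~ 1/n).


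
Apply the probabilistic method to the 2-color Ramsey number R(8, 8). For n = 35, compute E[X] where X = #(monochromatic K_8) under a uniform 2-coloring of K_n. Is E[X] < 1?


E[X] = C(35, 8) · 2^{1 − 28} = 23535820 · 2^{−27} = 23535820/134217728.
As a reduced fraction: E[X] = 5883955/33554432 ≈ 0.17536.
Is E[X] < 1? YES.
Since E[X] < 1, there exists a 2-coloring of K_{35} with no monochromatic K_8; hence R(8, 8) > 35.

E[X] = 5883955/33554432 ≈ 0.17536; E[X] < 1, so R(8, 8) > 35.


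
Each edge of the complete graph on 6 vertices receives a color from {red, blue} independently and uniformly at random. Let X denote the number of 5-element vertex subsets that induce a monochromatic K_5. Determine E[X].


Let X = Σ_S X_S over the C(6, 5) = 6 subsets S of size 5, where X_S = 1 if the K_5 on S is monochromatic.
For a fixed S, the K_5 on S has C(5, 2) = 10 edges. P[all 10 edges red] = (1/2)^10, and likewise for blue, so P[monochromatic] = 2·(1/2)^10 = 2^{1 − 10} = 1/512.
Summing: E[X] = C(6, 5) · 2^{1 − 10} = 6 · 1/512 = 3/256.
Numerically: E[X] ≈ 0.011719.

E[X] = C(6,5)·2^(1−C(5,2)) = 3/256 ≈ 0.011719.


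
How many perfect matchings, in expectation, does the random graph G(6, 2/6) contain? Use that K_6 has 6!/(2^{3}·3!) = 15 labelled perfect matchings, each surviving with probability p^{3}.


K_6 has 6!/(2^{3}·3!) = 15 labelled perfect matchings.
For each such perfect matching H, let X_H = 1 if all 3 edges of H are present in G. Then P[X_H = 1] = p^{3} = (1/3)^{3} = 1/27.
By linearity: E[X] = Σ_H E[X_H] = 15 · p^{3} = 15 · 1/27 = 5/9.
Numerically: E[X] ≈ 0.5556.

E[X] = 15 · (1/3)^{3} = 5/9 ≈ 0.5556.


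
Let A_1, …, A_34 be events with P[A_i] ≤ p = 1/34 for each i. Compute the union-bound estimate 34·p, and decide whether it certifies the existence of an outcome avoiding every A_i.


Union bound: P[∪_{i=1}^{34} A_i] ≤ Σ_i P[A_i] ≤ 34·p = 34·(1/34) = 1.
Numerically: 1 ≈ 1.000000.
Is 1 < 1? NO.
Since the bound 1 is ≥ 1, the union bound is uninformative here; it does NOT by itself certify existence.

34·p = 1 ≈ 1.000000; existence NOT certified by the union bound.


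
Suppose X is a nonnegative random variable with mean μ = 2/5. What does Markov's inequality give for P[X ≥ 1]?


μ = E[X] = 2/5, a = 1.
Markov: P[X ≥ 1] ≤ μ/a = (2/5)/1 = 2/5.
Numerically: ≈ 0.40000.
(Since a = 1 > μ = 0.40000, the bound 2/5 is < 1 and informative.)

P[X ≥ 1] ≤ 2/5 ≈ 0.40000.


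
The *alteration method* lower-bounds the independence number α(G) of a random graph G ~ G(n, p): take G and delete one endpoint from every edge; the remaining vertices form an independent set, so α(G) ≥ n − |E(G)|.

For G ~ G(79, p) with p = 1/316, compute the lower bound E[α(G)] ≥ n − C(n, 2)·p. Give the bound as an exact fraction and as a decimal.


E[|E(G)|] = C(79, 2)·p = 3081 · (1/316) = 39/4.
E[α(G)] ≥ n − E[|E(G)|] = 79 − 39/4 = 277/4.
Numerically: ≈ 69.250000.
(This is only a lower bound; the true E[α(G)] may be larger.)

E[α(G)] ≥ 277/4 ≈ 69.250000.


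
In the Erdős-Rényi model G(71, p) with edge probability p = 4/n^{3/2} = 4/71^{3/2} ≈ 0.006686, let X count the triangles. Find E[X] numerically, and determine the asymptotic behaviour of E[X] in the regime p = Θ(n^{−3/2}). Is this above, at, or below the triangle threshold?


Number of potential triangles: C(71, 3) = 57155.
Each occurs with probability p³ ≈ (0.006686)³ ≈ 2.988941e-07.
By linearity: E[X] = C(71, 3)·p³ ≈ 57155 · 2.988941e-07 ≈ 0.0171.
Since α = 3/2 > 1, p = c/n^{3/2} = o(1/n) is below the triangle threshold p ~ 1/n. Asymptotically E[X] ~ (c³/6)·n^{3(1−α)} = (4³/6)·n^{-1.5} → 0, so by Markov's inequality G has no triangles w.h.p.

E[X] ≈ 0.0171; in regime p = Θ(1/n^{3/2}) E[X] tends to 0 (below the triangle threshold p ~ 1/n).


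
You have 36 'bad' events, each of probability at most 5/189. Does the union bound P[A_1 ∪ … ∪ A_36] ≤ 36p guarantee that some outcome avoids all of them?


Union bound: P[∪_{i=1}^{36} A_i] ≤ Σ_i P[A_i] ≤ 36·p = 36·(5/189) = 20/21.
Numerically: 20/21 ≈ 0.9524.
Is 20/21 < 1? YES.
Since P[∪ A_i] ≤ 20/21 < 1, the complement has P[∩ A_i^c] ≥ 1 − 20/21 = 1/21 > 0, so some outcome avoids every A_i.

36·p = 20/21 ≈ 0.9524; existence CERTIFIED by the union bound.


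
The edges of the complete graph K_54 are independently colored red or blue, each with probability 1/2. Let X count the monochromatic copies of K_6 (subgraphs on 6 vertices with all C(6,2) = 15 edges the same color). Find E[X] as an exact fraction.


Let X = Σ_S X_S over the C(54, 6) = 25827165 subsets S of size 6, where X_S = 1 if the K_6 on S is monochromatic.
For a fixed S, the K_6 on S has C(6, 2) = 15 edges. P[all 15 edges red] = (1/2)^15, and likewise for blue, so P[monochromatic] = 2·(1/2)^15 = 2^{1 − 15} = 1/16384.
Summing: E[X] = C(54, 6) · 2^{1 − 15} = 25827165 · 1/16384 = 25827165/16384.
Numerically: E[X] ≈ 1576.3651.

E[X] = C(54,6)·2^(1−C(6,2)) = 25827165/16384 ≈ 1576.3651.


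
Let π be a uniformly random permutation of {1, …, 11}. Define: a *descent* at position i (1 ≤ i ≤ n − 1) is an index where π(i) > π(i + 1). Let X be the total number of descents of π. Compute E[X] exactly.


Write X = Σ X_I over i = 1, …, 10, with X_I the indicator of one descent.
There are 10 indicators.
For each fixed i, the pair (π(i), π(i+1)) is a uniformly random ordered pair of distinct values from {1, …, 11}; by symmetry P[π(i) > π(i+1)] = 1/2.
By linearity: E[X] = 10 · (1/2) = (11 − 1) · (1/2) = 5 ≈ 5.00000.

E[X] = 5 = 5.00000.


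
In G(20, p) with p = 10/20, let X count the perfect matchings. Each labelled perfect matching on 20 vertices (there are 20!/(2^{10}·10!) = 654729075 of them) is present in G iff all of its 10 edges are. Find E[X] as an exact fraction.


K_20 has 20!/(2^{10}·10!) = 654729075 labelled perfect matchings.
For each such perfect matching H, let X_H = 1 if all 10 edges of H are present in G. Then P[X_H = 1] = p^{10} = (1/2)^{10} = 1/1024.
Summing the indicators: E[X] = Σ_H E[X_H] = 654729075 · p^{10} = 654729075 · 1/1024 = 654729075/1024.
Numerically: E[X] ≈ 6.394e+05.

E[X] = 654729075 · (1/2)^{10} = 654729075/1024 ≈ 6.394e+05.


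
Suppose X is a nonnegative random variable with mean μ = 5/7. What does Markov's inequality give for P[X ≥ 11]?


μ = E[X] = 5/7, a = 11.
Markov: P[X ≥ 11] ≤ μ/a = (5/7)/11 = 5/77.
Numerically: ≈ 0.065.
(Since a = 11 > μ = 0.714, the bound 5/77 is < 1 and informative.)

P[X ≥ 11] ≤ 5/77 ≈ 0.065.


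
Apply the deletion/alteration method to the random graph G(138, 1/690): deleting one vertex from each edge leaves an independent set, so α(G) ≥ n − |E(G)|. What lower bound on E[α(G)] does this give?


E[|E(G)|] = C(138, 2)·p = 9453 · (1/690) = 137/10.
E[α(G)] ≥ n − E[|E(G)|] = 138 − 137/10 = 1243/10.
Numerically: ≈ 124.300000.
(This is only a lower bound; the true E[α(G)] may be larger.)

E[α(G)] ≥ 1243/10 ≈ 124.300000.


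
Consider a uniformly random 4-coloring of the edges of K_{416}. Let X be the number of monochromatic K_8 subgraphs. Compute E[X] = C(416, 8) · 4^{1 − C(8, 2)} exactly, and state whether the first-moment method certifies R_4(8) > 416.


E[X] = C(416, 8) · 4^{1 − 28} = 20788229335792620 · 4^{−27} = 20788229335792620/18014398509481984.
As a reduced fraction: E[X] = 5197057333948155/4503599627370496 ≈ 1.154.
Is E[X] < 1? NO.
Since E[X] ≥ 1, the first-moment bound is inconclusive at n = 416; it does NOT by itself certify R_4(8) > 416.

E[X] = 5197057333948155/4503599627370496 ≈ 1.154; E[X] ≥ 1; first-moment method inconclusive here.


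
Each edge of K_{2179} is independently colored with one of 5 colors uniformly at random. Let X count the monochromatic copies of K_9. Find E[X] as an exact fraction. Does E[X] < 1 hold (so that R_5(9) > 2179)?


E[X] = C(2179, 9) · 5^{1 − 36} = 3001701930880099538508560 · 5^{−35} = 3001701930880099538508560/2910383045673370361328125.
As a reduced fraction: E[X] = 600340386176019907701712/582076609134674072265625 ≈ 1.0313769.
Is E[X] < 1? NO.
Since E[X] ≥ 1, the first-moment bound is inconclusive at n = 2179; it does NOT by itself certify R_5(9) > 2179.

E[X] = 600340386176019907701712/582076609134674072265625 ≈ 1.0313769; E[X] ≥ 1; first-moment method inconclusive here.


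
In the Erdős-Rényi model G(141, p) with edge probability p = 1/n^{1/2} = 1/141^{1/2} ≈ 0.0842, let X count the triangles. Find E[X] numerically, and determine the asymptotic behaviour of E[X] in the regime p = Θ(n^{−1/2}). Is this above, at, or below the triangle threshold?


Number of potential triangles: C(141, 3) = 457310.
Each occurs with probability p³ ≈ (0.0842)³ ≈ 5.97271e-04.
By linearity: E[X] = C(141, 3)·p³ ≈ 457310 · 5.97271e-04 ≈ 273.138.
Since α = 1/2 < 1, p = c/n^{1/2} ≫ 1/n is above the triangle threshold p ~ 1/n. Asymptotically E[X] ~ (c³/6)·n^{3(1−α)} = (1³/6)·n^{1.5} → ∞; triangles are abundant w.h.p.

E[X] ≈ 273.138; in regime p = Θ(1/n^{1/2}) E[X] diverges (above the triangle threshold p ~ 1/n).


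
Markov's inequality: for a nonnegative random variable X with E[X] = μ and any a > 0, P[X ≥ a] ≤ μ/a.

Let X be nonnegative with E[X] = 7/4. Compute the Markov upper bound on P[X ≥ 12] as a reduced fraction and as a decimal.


μ = E[X] = 7/4, a = 12.
Markov: P[X ≥ 12] ≤ μ/a = (7/4)/12 = 7/48.
Numerically: ≈ 0.14583.
(Since a = 12 > μ = 1.75000, the bound 7/48 is < 1 and informative.)

P[X ≥ 12] ≤ 7/48 ≈ 0.14583.


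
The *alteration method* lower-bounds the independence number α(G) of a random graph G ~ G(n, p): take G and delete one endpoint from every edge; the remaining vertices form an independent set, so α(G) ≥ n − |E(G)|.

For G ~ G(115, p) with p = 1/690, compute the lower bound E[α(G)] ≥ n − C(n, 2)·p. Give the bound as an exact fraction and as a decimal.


E[|E(G)|] = C(115, 2)·p = 6555 · (1/690) = 19/2.
E[α(G)] ≥ n − E[|E(G)|] = 115 − 19/2 = 211/2.
Numerically: ≈ 105.5000.
(This is only a lower bound; the true E[α(G)] may be larger.)

E[α(G)] ≥ 211/2 ≈ 105.5000.


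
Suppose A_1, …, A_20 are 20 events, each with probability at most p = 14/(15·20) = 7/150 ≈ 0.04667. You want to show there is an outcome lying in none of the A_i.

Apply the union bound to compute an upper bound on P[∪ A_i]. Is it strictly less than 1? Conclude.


Union bound: P[∪_{i=1}^{20} A_i] ≤ Σ_i P[A_i] ≤ 20·p = 20·(7/150) = 14/15.
Numerically: 14/15 ≈ 0.93333.
Is 14/15 < 1? YES.
Since P[∪ A_i] ≤ 14/15 < 1, the complement has P[∩ A_i^c] ≥ 1 − 14/15 = 1/15 > 0, so some outcome avoids every A_i.

20·p = 14/15 ≈ 0.93333; existence CERTIFIED by the union bound.


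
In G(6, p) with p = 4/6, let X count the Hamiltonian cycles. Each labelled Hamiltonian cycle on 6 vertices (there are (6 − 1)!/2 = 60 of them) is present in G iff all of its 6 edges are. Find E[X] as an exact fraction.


K_6 has (6 − 1)!/2 = 60 labelled Hamiltonian cycles.
For each such Hamiltonian cycle H, let X_H = 1 if all 6 edges of H are present in G. Then P[X_H = 1] = p^{6} = (2/3)^{6} = 64/729.
By linearity of expectation: E[X] = Σ_H E[X_H] = 60 · p^{6} = 60 · 64/729 = 1280/243.
Numerically: E[X] ≈ 5.26749.

E[X] = 60 · (2/3)^{6} = 1280/243 ≈ 5.26749.


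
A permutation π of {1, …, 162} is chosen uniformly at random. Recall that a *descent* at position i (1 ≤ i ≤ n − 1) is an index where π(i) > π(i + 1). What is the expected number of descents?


Write X = Σ X_I over i = 1, …, 161, with X_I the indicator of one descent.
There are 161 indicators.
For each fixed i, the pair (π(i), π(i+1)) is a uniformly random ordered pair of distinct values from {1, …, 162}; by symmetry P[π(i) > π(i+1)] = 1/2.
By linearity: E[X] = 161 · (1/2) = (162 − 1) · (1/2) = 161/2 ≈ 80.50000.

E[X] = 161/2 = 80.50000.


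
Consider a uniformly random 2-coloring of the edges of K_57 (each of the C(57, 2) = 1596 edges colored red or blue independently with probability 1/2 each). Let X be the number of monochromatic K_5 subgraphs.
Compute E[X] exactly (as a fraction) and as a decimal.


Let X = Σ_S X_S over the C(57, 5) = 4187106 subsets S of size 5, where X_S = 1 if the K_5 on S is monochromatic.
For a fixed S, the K_5 on S has C(5, 2) = 10 edges. P[all 10 edges red] = (1/2)^10, and likewise for blue, so P[monochromatic] = 2·(1/2)^10 = 2^{1 − 10} = 1/512.
By linearity of expectation: E[X] = C(57, 5) · 2^{1 − 10} = 4187106 · 1/512 = 2093553/256.
Numerically: E[X] ≈ 8177.941.

E[X] = C(57,5)·2^(1−C(5,2)) = 2093553/256 ≈ 8177.941.


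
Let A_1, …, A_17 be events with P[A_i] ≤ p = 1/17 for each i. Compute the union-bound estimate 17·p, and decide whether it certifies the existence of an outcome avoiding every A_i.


Union bound: P[∪_{i=1}^{17} A_i] ≤ Σ_i P[A_i] ≤ 17·p = 17·(1/17) = 1.
Numerically: 1 ≈ 1.00000.
Is 1 < 1? NO.
Since the bound 1 is ≥ 1, the union bound is uninformative here; it does NOT by itself certify existence.

17·p = 1 ≈ 1.00000; existence NOT certified by the union bound.


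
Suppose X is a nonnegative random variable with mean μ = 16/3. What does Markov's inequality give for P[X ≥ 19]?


μ = E[X] = 16/3, a = 19.
Markov: P[X ≥ 19] ≤ μ/a = (16/3)/19 = 16/57.
Numerically: ≈ 0.2807.
(Since a = 19 > μ = 5.3333, the bound 16/57 is < 1 and informative.)

P[X ≥ 19] ≤ 16/57 ≈ 0.2807.


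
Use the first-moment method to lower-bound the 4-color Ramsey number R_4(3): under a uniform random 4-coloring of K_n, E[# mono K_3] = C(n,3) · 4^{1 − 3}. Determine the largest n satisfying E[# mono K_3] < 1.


We need C(n, 3) · 4^{1 − 3} < 1, i.e. C(n, 3) < 4^{3 − 1} = 16.
Check values of n near the boundary:
  n = 4: C(4, 3) = 4; 4 < 16? YES
  n = 5: C(5, 3) = 10; 10 < 16? YES
  n = 6: C(6, 3) = 20; 20 < 16? NO
The largest n with C(n, 3) < 16 is n = 5 (where E[X] = 5/8 ≈ 0.625000). Hence R_4(3) > 5, i.e. R_4(3) ≥ 6.

Largest n = 5; hence R_4(3) > 5.


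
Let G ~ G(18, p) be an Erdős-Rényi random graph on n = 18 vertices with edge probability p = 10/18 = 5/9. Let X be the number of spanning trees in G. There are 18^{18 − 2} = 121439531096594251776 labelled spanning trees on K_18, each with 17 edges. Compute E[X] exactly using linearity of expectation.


K_18 has 18^{18 − 2} = 121439531096594251776 labelled spanning trees.
For each such spanning tree H, let X_H = 1 if all 17 edges of H are present in G. Then P[X_H = 1] = p^{17} = (5/9)^{17} = 762939453125/16677181699666569.
Summing the indicators: E[X] = Σ_H E[X_H] = 121439531096594251776 · p^{17} = 121439531096594251776 · 762939453125/16677181699666569 = 50000000000000000/9.
Numerically: E[X] ≈ 5.556e+15.

E[X] = 121439531096594251776 · (5/9)^{17} = 50000000000000000/9 ≈ 5.556e+15.


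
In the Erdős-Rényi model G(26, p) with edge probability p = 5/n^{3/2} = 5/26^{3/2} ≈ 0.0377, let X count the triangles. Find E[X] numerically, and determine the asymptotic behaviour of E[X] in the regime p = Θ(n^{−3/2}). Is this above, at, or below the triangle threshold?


Number of potential triangles: C(26, 3) = 2600.
Each occurs with probability p³ ≈ (0.0377)³ ≈ 5.36451e-05.
By linearity: E[X] = C(26, 3)·p³ ≈ 2600 · 5.36451e-05 ≈ 0.139.
Since α = 3/2 > 1, p = c/n^{3/2} = o(1/n) is below the triangle threshold p ~ 1/n. Asymptotically E[X] ~ (c³/6)·n^{3(1−α)} = (5³/6)·n^{-1.5} → 0, so by Markov's inequality G has no triangles w.h.p.

E[X] ≈ 0.139; in regime p = Θ(1/n^{3/2}) E[X] tends to 0 (below the triangle threshold p ~ 1/n).


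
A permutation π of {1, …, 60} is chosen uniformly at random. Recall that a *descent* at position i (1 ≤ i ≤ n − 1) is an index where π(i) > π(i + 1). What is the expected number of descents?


Write X = Σ X_I over i = 1, …, 59, with X_I the indicator of one descent.
There are 59 indicators.
For each fixed i, the pair (π(i), π(i+1)) is a uniformly random ordered pair of distinct values from {1, …, 60}; by symmetry P[π(i) > π(i+1)] = 1/2.
By linearity: E[X] = 59 · (1/2) = (60 − 1) · (1/2) = 59/2 ≈ 29.5000.

E[X] = 59/2 = 29.5000.


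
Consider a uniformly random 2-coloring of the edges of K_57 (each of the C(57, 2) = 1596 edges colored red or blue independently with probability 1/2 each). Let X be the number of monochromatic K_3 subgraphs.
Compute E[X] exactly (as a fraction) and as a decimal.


Let X = Σ_S X_S over the C(57, 3) = 29260 subsets S of size 3, where X_S = 1 if the K_3 on S is monochromatic.
For a fixed S, the K_3 on S has C(3, 2) = 3 edges. P[all 3 edges red] = (1/2)^3, and likewise for blue, so P[monochromatic] = 2·(1/2)^3 = 2^{1 − 3} = 1/4.
By linearity: E[X] = C(57, 3) · 2^{1 − 3} = 29260 · 1/4 = 7315.
Numerically: E[X] ≈ 7315.00000.

E[X] = C(57,3)·2^(1−C(3,2)) = 7315 ≈ 7315.00000.


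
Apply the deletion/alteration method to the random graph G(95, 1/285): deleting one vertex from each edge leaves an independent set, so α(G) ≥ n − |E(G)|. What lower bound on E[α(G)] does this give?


E[|E(G)|] = C(95, 2)·p = 4465 · (1/285) = 47/3.
E[α(G)] ≥ n − E[|E(G)|] = 95 − 47/3 = 238/3.
Numerically: ≈ 79.333.
(This is only a lower bound; the true E[α(G)] may be larger.)

E[α(G)] ≥ 238/3 ≈ 79.333.


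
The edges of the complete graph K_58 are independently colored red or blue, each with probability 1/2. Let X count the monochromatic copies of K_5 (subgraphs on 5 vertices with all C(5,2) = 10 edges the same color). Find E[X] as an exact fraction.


Let X = Σ_S X_S over the C(58, 5) = 4582116 subsets S of size 5, where X_S = 1 if the K_5 on S is monochromatic.
For a fixed S, the K_5 on S has C(5, 2) = 10 edges. P[all 10 edges red] = (1/2)^10, and likewise for blue, so P[monochromatic] = 2·(1/2)^10 = 2^{1 − 10} = 1/512.
By linearity of expectation: E[X] = C(58, 5) · 2^{1 − 10} = 4582116 · 1/512 = 1145529/128.
Numerically: E[X] ≈ 8949.44531.

E[X] = C(58,5)·2^(1−C(5,2)) = 1145529/128 ≈ 8949.44531.


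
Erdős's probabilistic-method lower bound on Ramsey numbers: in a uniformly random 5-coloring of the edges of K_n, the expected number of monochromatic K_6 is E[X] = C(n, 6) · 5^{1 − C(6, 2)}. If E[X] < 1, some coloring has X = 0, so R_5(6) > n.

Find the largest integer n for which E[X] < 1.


We need C(n, 6) · 5^{1 − 15} < 1, i.e. C(n, 6) < 5^{15 − 1} = 6103515625.
Check values of n near the boundary:
  n = 125: C(125, 6) = 4690625500; 4690625500 < 6103515625? YES
  n = 126: C(126, 6) = 4925156775; 4925156775 < 6103515625? YES
  n = 127: C(127, 6) = 5169379425; 5169379425 < 6103515625? YES
  n = 128: C(128, 6) = 5423611200; 5423611200 < 6103515625? YES
  n = 129: C(129, 6) = 5688177600; 5688177600 < 6103515625? YES
  n = 130: C(130, 6) = 5963412000; 5963412000 < 6103515625? YES
  n = 131: C(131, 6) = 6249655776; 6249655776 < 6103515625? NO
The largest n with C(n, 6) < 6103515625 is n = 130 (where E[X] = 47707296/48828125 ≈ 0.977045). Hence R_5(6) > 130, i.e. R_5(6) ≥ 131.

Largest n = 130; hence R_5(6) > 130.


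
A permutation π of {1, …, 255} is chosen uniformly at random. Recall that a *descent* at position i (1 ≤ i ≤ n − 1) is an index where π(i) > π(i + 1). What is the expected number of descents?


Write X = Σ X_I over i = 1, …, 254, with X_I the indicator of one descent.
There are 254 indicators.
For each fixed i, the pair (π(i), π(i+1)) is a uniformly random ordered pair of distinct values from {1, …, 255}; by symmetry P[π(i) > π(i+1)] = 1/2.
By linearity: E[X] = 254 · (1/2) = (255 − 1) · (1/2) = 127 ≈ 127.00000.

E[X] = 127 = 127.00000.


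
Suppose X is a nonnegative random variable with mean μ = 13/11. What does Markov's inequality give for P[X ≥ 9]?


μ = E[X] = 13/11, a = 9.
Markov: P[X ≥ 9] ≤ μ/a = (13/11)/9 = 13/99.
Numerically: ≈ 0.131.
(Since a = 9 > μ = 1.182, the bound 13/99 is < 1 and informative.)

P[X ≥ 9] ≤ 13/99 ≈ 0.131.


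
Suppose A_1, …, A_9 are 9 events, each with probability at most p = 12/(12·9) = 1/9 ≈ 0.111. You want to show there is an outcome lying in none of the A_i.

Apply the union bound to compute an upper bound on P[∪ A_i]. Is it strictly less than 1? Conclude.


Union bound: P[∪_{i=1}^{9} A_i] ≤ Σ_i P[A_i] ≤ 9·p = 9·(1/9) = 1.
Numerically: 1 ≈ 1.000.
Is 1 < 1? NO.
Since the bound 1 is ≥ 1, the union bound is uninformative here; it does NOT by itself certify existence.

9·p = 1 ≈ 1.000; existence NOT certified by the union bound.


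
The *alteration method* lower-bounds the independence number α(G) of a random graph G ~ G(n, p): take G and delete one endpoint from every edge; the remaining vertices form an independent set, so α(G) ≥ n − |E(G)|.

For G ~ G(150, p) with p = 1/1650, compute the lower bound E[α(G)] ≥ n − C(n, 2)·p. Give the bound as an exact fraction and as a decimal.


E[|E(G)|] = C(150, 2)·p = 11175 · (1/1650) = 149/22.
E[α(G)] ≥ n − E[|E(G)|] = 150 − 149/22 = 3151/22.
Numerically: ≈ 143.22727.
(This is only a lower bound; the true E[α(G)] may be larger.)

E[α(G)] ≥ 3151/22 ≈ 143.22727.


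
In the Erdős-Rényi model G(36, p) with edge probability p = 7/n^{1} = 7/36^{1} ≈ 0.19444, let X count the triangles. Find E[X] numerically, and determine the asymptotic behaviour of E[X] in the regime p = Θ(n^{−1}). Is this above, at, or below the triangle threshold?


Number of potential triangles: C(36, 3) = 7140.
Each occurs with probability p³ ≈ (0.19444)³ ≈ 7.3516804e-03.
By linearity: E[X] = C(36, 3)·p³ ≈ 7140 · 7.3516804e-03 ≈ 52.49100.
Here α = 1, so p = 7/n is exactly at the triangle threshold p ~ 1/n. Asymptotically E[X] → c³/6 = 7³/6 = 343/6 ≈ 57.16667, a bounded constant. In this regime the triangle count is asymptotically Poisson(c³/6).

E[X] ≈ 52.49100; in regime p = Θ(1/n^{1}) E[X] stays bounded (at the triangle threshold p ~ 1/n).


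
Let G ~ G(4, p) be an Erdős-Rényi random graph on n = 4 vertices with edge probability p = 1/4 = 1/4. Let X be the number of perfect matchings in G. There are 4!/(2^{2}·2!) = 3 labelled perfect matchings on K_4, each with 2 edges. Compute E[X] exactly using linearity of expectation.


K_4 has 4!/(2^{2}·2!) = 3 labelled perfect matchings.
For each such perfect matching H, let X_H = 1 if all 2 edges of H are present in G. Then P[X_H = 1] = p^{2} = (1/4)^{2} = 1/16.
By linearity of expectation: E[X] = Σ_H E[X_H] = 3 · p^{2} = 3 · 1/16 = 3/16.
Numerically: E[X] ≈ 0.1875.

E[X] = 3 · (1/4)^{2} = 3/16 ≈ 0.1875.


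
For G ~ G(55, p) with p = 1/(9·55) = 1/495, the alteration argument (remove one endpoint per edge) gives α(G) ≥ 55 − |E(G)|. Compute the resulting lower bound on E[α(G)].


E[|E(G)|] = C(55, 2)·p = 1485 · (1/495) = 3.
E[α(G)] ≥ n − E[|E(G)|] = 55 − 3 = 52.
Numerically: ≈ 52.00000.
(This is only a lower bound; the true E[α(G)] may be larger.)

E[α(G)] ≥ 52 ≈ 52.00000.


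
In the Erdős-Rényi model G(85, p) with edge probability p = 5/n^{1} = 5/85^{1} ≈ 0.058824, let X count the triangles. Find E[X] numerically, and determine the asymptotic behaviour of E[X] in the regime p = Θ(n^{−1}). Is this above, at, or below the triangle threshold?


Number of potential triangles: C(85, 3) = 98770.
Each occurs with probability p³ ≈ (0.058824)³ ≈ 2.0354162e-04.
By linearity: E[X] = C(85, 3)·p³ ≈ 98770 · 2.0354162e-04 ≈ 20.10381.
Here α = 1, so p = 5/n is exactly at the triangle threshold p ~ 1/n. Asymptotically E[X] → c³/6 = 5³/6 = 125/6 ≈ 20.83333, a bounded constant. In this regime the triangle count is asymptotically Poisson(c³/6).

E[X] ≈ 20.10381; in regime p = Θ(1/n^{1}) E[X] stays bounded (at the triangle threshold p ~ 1/n).


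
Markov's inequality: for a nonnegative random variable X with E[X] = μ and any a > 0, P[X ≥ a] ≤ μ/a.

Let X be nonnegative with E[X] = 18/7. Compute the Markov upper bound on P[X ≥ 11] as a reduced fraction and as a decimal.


μ = E[X] = 18/7, a = 11.
Markov: P[X ≥ 11] ≤ μ/a = (18/7)/11 = 18/77.
Numerically: ≈ 0.2338.
(Since a = 11 > μ = 2.5714, the bound 18/77 is < 1 and informative.)

P[X ≥ 11] ≤ 18/77 ≈ 0.2338.


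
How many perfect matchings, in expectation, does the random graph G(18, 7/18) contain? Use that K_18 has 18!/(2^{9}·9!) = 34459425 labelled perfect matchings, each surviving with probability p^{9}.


K_18 has 18!/(2^{9}·9!) = 34459425 labelled perfect matchings.
For each such perfect matching H, let X_H = 1 if all 9 edges of H are present in G. Then P[X_H = 1] = p^{9} = (7/18)^{9} = 40353607/198359290368.
Summing the indicators: E[X] = Σ_H E[X_H] = 34459425 · p^{9} = 34459425 · 40353607/198359290368 = 17167433257975/2448880128.
Numerically: E[X] ≈ 7010.32.

E[X] = 34459425 · (7/18)^{9} = 17167433257975/2448880128 ≈ 7010.32.


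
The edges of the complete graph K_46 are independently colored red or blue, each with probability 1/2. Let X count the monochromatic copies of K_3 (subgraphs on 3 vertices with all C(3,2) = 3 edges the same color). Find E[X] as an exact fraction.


Let X = Σ_S X_S over the C(46, 3) = 15180 subsets S of size 3, where X_S = 1 if the K_3 on S is monochromatic.
For a fixed S, the K_3 on S has C(3, 2) = 3 edges. P[all 3 edges red] = (1/2)^3, and likewise for blue, so P[monochromatic] = 2·(1/2)^3 = 2^{1 − 3} = 1/4.
By linearity of expectation: E[X] = C(46, 3) · 2^{1 − 3} = 15180 · 1/4 = 3795.
Numerically: E[X] ≈ 3795.000.

E[X] = C(46,3)·2^(1−C(3,2)) = 3795 ≈ 3795.000.


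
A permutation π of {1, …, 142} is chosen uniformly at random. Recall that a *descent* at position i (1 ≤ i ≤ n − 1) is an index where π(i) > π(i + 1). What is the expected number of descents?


Write X = Σ X_I over i = 1, …, 141, with X_I the indicator of one descent.
There are 141 indicators.
For each fixed i, the pair (π(i), π(i+1)) is a uniformly random ordered pair of distinct values from {1, …, 142}; by symmetry P[π(i) > π(i+1)] = 1/2.
By linearity: E[X] = 141 · (1/2) = (142 − 1) · (1/2) = 141/2 ≈ 70.500000.

E[X] = 141/2 = 70.500000.


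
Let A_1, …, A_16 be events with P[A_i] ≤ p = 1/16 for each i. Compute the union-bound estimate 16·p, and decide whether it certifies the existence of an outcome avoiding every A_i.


Union bound: P[∪_{i=1}^{16} A_i] ≤ Σ_i P[A_i] ≤ 16·p = 16·(1/16) = 1.
Numerically: 1 ≈ 1.000.
Is 1 < 1? NO.
Since the bound 1 is ≥ 1, the union bound is uninformative here; it does NOT by itself certify existence.

16·p = 1 ≈ 1.000; existence NOT certified by the union bound.


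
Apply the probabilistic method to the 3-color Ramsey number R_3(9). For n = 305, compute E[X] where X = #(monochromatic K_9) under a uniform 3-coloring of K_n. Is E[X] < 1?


E[X] = C(305, 9) · 3^{1 − 36} = 55871664980896050 · 3^{−35} = 55871664980896050/50031545098999707.
As a reduced fraction: E[X] = 18623888326965350/16677181699666569 ≈ 1.116729.
Is E[X] < 1? NO.
Since E[X] ≥ 1, the first-moment bound is inconclusive at n = 305; it does NOT by itself certify R_3(9) > 305.

E[X] = 18623888326965350/16677181699666569 ≈ 1.116729; E[X] ≥ 1; first-moment method inconclusive here.


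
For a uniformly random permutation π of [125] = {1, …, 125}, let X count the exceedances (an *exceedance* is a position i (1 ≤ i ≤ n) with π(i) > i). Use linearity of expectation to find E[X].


Write X = Σ_{i=1}^{125} X_i, where X_i = 1_{π(i) > i}.
For each fixed i, π(i) is uniform over {1, …, 125} (marginal of a uniform permutation), so P[π(i) > i] = (n − i)/n. Summing: Σ_{i=1}^{125} (n − i)/n = (0 + 1 + … + 124)/125 = 125(125 − 1)/(2·125) = (125 − 1)/2.
Hence E[X] = Σ_{i=1}^{125} (125 − i)/125 = 62 ≈ 62.0000.

E[X] = 62 = 62.0000.


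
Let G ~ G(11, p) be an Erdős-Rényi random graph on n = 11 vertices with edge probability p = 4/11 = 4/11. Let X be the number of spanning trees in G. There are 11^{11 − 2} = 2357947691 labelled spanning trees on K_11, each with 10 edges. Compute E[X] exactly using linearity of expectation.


K_11 has 11^{11 − 2} = 2357947691 labelled spanning trees.
For each such spanning tree H, let X_H = 1 if all 10 edges of H are present in G. Then P[X_H = 1] = p^{10} = (4/11)^{10} = 1048576/25937424601.
Summing the indicators: E[X] = Σ_H E[X_H] = 2357947691 · p^{10} = 2357947691 · 1048576/25937424601 = 1048576/11.
Numerically: E[X] ≈ 9.53e+04.

E[X] = 2357947691 · (4/11)^{10} = 1048576/11 ≈ 9.53e+04.


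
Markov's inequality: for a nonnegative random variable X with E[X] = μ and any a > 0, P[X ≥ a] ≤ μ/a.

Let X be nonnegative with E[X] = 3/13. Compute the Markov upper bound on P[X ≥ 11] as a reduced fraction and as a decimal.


μ = E[X] = 3/13, a = 11.
Markov: P[X ≥ 11] ≤ μ/a = (3/13)/11 = 3/143.
Numerically: ≈ 0.0210.
(Since a = 11 > μ = 0.2308, the bound 3/143 is < 1 and informative.)

P[X ≥ 11] ≤ 3/143 ≈ 0.0210.


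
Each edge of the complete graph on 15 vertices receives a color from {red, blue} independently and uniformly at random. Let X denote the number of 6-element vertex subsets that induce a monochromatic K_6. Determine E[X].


Let X = Σ_S X_S over the C(15, 6) = 5005 subsets S of size 6, where X_S = 1 if the K_6 on S is monochromatic.
For a fixed S, the K_6 on S has C(6, 2) = 15 edges. P[all 15 edges red] = (1/2)^15, and likewise for blue, so P[monochromatic] = 2·(1/2)^15 = 2^{1 − 15} = 1/16384.
By linearity: E[X] = C(15, 6) · 2^{1 − 15} = 5005 · 1/16384 = 5005/16384.
Numerically: E[X] ≈ 0.3055.

E[X] = C(15,6)·2^(1−C(6,2)) = 5005/16384 ≈ 0.3055.


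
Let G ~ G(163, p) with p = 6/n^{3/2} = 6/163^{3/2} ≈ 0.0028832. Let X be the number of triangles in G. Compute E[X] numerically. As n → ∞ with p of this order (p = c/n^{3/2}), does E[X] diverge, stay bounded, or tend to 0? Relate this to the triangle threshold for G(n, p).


Number of potential triangles: C(163, 3) = 708561.
Each occurs with probability p³ ≈ (0.0028832)³ ≈ 2.3966771e-08.
By linearity: E[X] = C(163, 3)·p³ ≈ 708561 · 2.3966771e-08 ≈ 0.01698.
Since α = 3/2 > 1, p = c/n^{3/2} = o(1/n) is below the triangle threshold p ~ 1/n. Asymptotically E[X] ~ (c³/6)·n^{3(1−α)} = (6³/6)·n^{-1.5} → 0, so by Markov's inequality G has no triangles w.h.p.

E[X] ≈ 0.01698; in regime p = Θ(1/n^{3/2}) E[X] tends to 0 (below the triangle threshold p ~ 1/n).


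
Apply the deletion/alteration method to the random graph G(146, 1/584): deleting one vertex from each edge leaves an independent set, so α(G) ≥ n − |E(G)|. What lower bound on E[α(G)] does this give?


E[|E(G)|] = C(146, 2)·p = 10585 · (1/584) = 145/8.
E[α(G)] ≥ n − E[|E(G)|] = 146 − 145/8 = 1023/8.
Numerically: ≈ 127.87500.
(This is only a lower bound; the true E[α(G)] may be larger.)

E[α(G)] ≥ 1023/8 ≈ 127.87500.


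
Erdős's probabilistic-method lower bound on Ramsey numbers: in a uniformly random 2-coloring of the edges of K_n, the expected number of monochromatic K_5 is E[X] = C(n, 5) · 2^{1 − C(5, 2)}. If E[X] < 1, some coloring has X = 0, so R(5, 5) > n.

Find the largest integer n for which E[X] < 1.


We need C(n, 5) · 2^{1 − 10} < 1, i.e. C(n, 5) < 2^{10 − 1} = 512.
Check values of n near the boundary:
  n = 7: C(7, 5) = 21; 21 < 512? YES
  n = 8: C(8, 5) = 56; 56 < 512? YES
  n = 9: C(9, 5) = 126; 126 < 512? YES
  n = 10: C(10, 5) = 252; 252 < 512? YES
  n = 11: C(11, 5) = 462; 462 < 512? YES
  n = 12: C(12, 5) = 792; 792 < 512? NO
  n = 13: C(13, 5) = 1287; 1287 < 512? NO
The largest n with C(n, 5) < 512 is n = 11 (where E[X] = 231/256 ≈ 0.902). Hence R(5, 5) > 11, i.e. R(5, 5) ≥ 12.

Largest n = 11; hence R(5, 5) > 11.


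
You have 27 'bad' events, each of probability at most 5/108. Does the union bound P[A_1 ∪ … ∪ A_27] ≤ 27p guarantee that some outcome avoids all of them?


Union bound: P[∪_{i=1}^{27} A_i] ≤ Σ_i P[A_i] ≤ 27·p = 27·(5/108) = 5/4.
Numerically: 5/4 ≈ 1.2500000.
Is 5/4 < 1? NO.
Since the bound 5/4 is ≥ 1, the union bound is uninformative here; it does NOT by itself certify existence.

27·p = 5/4 ≈ 1.2500000; existence NOT certified by the union bound.


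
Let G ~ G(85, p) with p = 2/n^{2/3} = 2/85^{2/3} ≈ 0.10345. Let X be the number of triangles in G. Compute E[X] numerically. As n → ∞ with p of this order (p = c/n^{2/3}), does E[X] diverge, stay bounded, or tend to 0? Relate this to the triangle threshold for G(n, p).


Number of potential triangles: C(85, 3) = 98770.
Each occurs with probability p³ ≈ (0.10345)³ ≈ 1.1072664e-03.
By linearity: E[X] = C(85, 3)·p³ ≈ 98770 · 1.1072664e-03 ≈ 109.36471.
Since α = 2/3 < 1, p = c/n^{2/3} ≫ 1/n is above the triangle threshold p ~ 1/n. Asymptotically E[X] ~ (c³/6)·n^{3(1−α)} = (2³/6)·n^{1} → ∞; triangles are abundant w.h.p.

E[X] ≈ 109.36471; in regime p = Θ(1/n^{2/3}) E[X] diverges (above the triangle threshold p ~ 1/n).
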